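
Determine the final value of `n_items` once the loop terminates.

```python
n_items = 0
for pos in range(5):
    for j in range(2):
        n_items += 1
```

Let's trace through this code step by step.

Initialize: n_items = 0
Entering loop: for pos in range(5):
After iteration 1: pos = 0, n_items = 2
After iteration 2: pos = 1, n_items = 4
After iteration 3: pos = 2, n_items = 6
After iteration 4: pos = 3, n_items = 8
After iteration 5: pos = 4, n_items = 10
Loop ends.

Final answer: 10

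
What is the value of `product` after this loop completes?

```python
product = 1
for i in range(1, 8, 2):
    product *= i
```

Let's trace through this code step by step.

Initialize: product = 1
Entering loop: for i in range(1, 8, 2):
After iteration 1: i = 1, product = 1
After iteration 2: i = 3, product = 3
After iteration 3: i = 5, product = 15
After iteration 4: i = 7, product = 105
Loop ends.

Final answer: 105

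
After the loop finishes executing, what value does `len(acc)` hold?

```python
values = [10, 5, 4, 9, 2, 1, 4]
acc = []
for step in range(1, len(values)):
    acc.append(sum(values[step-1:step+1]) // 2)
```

Let's trace through this code step by step.

Initialize: values = [10, 5, 4, 9, 2, 1, 4]
Initialize: acc = []
Entering loop: for step in range(1, len(values)):
After iteration 1: step = 1, acc = [7]
After iteration 2: step = 2, acc = [7, 4]
After iteration 3: step = 3, acc = [7, 4, 6]
After iteration 4: step = 4, acc = [7, 4, 6, 5]
After iteration 5: step = 5, acc = [7, 4, 6, 5, 1]
After iteration 6: step = 6, acc = [7, 4, 6, 5, 1, 2]
Loop ends.
len(acc) = 6

Final answer: 6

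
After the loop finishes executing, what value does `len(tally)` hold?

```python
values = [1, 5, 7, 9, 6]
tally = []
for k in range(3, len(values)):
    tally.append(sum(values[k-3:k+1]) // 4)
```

Let's trace through this code step by step.

Initialize: values = [1, 5, 7, 9, 6]
Initialize: tally = []
Entering loop: for k in range(3, len(values)):
After iteration 1: k = 3, tally = [5]
After iteration 2: k = 4, tally = [5, 6]
Loop ends.
len(tally) = 2

Final answer: 2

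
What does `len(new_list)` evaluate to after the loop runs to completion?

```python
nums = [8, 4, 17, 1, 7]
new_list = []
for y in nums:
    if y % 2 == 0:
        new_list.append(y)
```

Let's trace through this code step by step.

Initialize: nums = [8, 4, 17, 1, 7]
Initialize: new_list = []
Entering loop: for y in nums:
After iteration 1: y = 8, new_list = [8]
After iteration 2: y = 4, new_list = [8, 4]
After iteration 3: y = 17, new_list = [8, 4]
After iteration 4: y = 1, new_list = [8, 4]
After iteration 5: y = 7, new_list = [8, 4]
Loop ends.
len(new_list) = 2

Final answer: 2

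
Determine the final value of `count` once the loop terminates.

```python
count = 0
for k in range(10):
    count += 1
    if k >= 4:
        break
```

Let's trace through this code step by step.

Initialize: count = 0
Entering loop: for k in range(10):
After iteration 1: k = 0, count = 1
After iteration 2: k = 1, count = 2
After iteration 3: k = 2, count = 3
After iteration 4: k = 3, count = 4
After iteration 5: k = 4, count = 5
Loop ends.

Final answer: 5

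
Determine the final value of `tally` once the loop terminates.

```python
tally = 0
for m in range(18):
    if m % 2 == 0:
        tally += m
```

Let's trace through this code step by step.

Initialize: tally = 0
Entering loop: for m in range(18):
After iteration 1: m = 0, tally = 0
After iteration 2: m = 1, tally = 0
After iteration 3: m = 2, tally = 2
After iteration 4: m = 3, tally = 2
After iteration 5: m = 4, tally = 6
After iteration 6: m = 5, tally = 6
After iteration 7: m = 6, tally = 12
After iteration 8: m = 7, tally = 12
After iteration 9: m = 8, tally = 20
After iteration 10: m = 9, tally = 20
After iteration 11: m = 10, tally = 30
After iteration 12: m = 11, tally = 30
After iteration 13: m = 12, tally = 42
After iteration 14: m = 13, tally = 42
After iteration 15: m = 14, tally = 56
After iteration 16: m = 15, tally = 56
After iteration 17: m = 16, tally = 72
After iteration 18: m = 17, tally = 72
Loop ends.

Final answer: 72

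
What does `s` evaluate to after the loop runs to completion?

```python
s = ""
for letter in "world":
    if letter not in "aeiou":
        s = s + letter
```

Let's trace through this code step by step.

Initialize: s = ''
Entering loop: for letter in "world":
After iteration 1: letter = 'w', s = 'w'
After iteration 2: letter = 'o', s = 'w'
After iteration 3: letter = 'r', s = 'wr'
After iteration 4: letter = 'l', s = 'wrl'
After iteration 5: letter = 'd', s = 'wrld'
Loop ends.

Final answer: 'wrld'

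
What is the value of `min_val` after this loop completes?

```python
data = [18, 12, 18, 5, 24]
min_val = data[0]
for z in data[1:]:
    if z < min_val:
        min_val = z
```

Let's trace through this code step by step.

Initialize: data = [18, 12, 18, 5, 24]
Initialize: min_val = 18
Entering loop: for z in data[1:]:
After iteration 1: z = 12, min_val = 12
After iteration 2: z = 18, min_val = 12
After iteration 3: z = 5, min_val = 5
After iteration 4: z = 24, min_val = 5
Loop ends.

Final answer: 5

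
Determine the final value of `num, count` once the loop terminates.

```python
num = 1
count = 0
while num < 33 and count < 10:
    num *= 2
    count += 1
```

Let's trace through this code step by step.

Initialize: num = 1
Initialize: count = 0
Entering loop: while num < 33 and count < 10:
After iteration 1: num = 2, count = 1
After iteration 2: num = 4, count = 2
After iteration 3: num = 8, count = 3
After iteration 4: num = 16, count = 4
After iteration 5: num = 32, count = 5
After iteration 6: num = 64, count = 6
Loop ends.

Final answer: 64, 6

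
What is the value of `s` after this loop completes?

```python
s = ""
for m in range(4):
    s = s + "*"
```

Let's trace through this code step by step.

Initialize: s = ''
Entering loop: for m in range(4):
After iteration 1: m = 0, s = '*'
After iteration 2: m = 1, s = '**'
After iteration 3: m = 2, s = '***'
After iteration 4: m = 3, s = '****'
Loop ends.

Final answer: '****'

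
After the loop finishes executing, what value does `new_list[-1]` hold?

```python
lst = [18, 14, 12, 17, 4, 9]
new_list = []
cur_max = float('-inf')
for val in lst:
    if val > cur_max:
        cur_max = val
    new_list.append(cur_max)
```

Let's trace through this code step by step.

Initialize: lst = [18, 14, 12, 17, 4, 9]
Initialize: new_list = []
Initialize: cur_max = -inf
Entering loop: for val in lst:
After iteration 1: val = 18, new_list = [18], cur_max = 18
After iteration 2: val = 14, new_list = [18, 18], cur_max = 18
After iteration 3: val = 12, new_list = [18, 18, 18], cur_max = 18
After iteration 4: val = 17, new_list = [18, 18, 18, 18], cur_max = 18
After iteration 5: val = 4, new_list = [18, 18, 18, 18, 18], cur_max = 18
After iteration 6: val = 9, new_list = [18, 18, 18, 18, 18, 18], cur_max = 18
Loop ends.
new_list[-1] = 18

Final answer: 18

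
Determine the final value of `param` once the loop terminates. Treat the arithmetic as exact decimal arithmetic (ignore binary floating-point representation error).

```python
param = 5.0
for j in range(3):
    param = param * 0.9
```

Let's trace through this code step by step.

Initialize: param = 5.0
Entering loop: for j in range(3):
After iteration 1: j = 0, param = 4.5
After iteration 2: j = 1, param = 4.05
After iteration 3: j = 2, param = 3.645
Loop ends.

Final answer: 3.645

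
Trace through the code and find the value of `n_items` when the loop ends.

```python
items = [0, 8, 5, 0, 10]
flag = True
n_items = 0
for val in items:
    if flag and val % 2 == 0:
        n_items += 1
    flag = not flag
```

Let's trace through this code step by step.

Initialize: items = [0, 8, 5, 0, 10]
Initialize: flag = True
Initialize: n_items = 0
Entering loop: for val in items:
After iteration 1: val = 0, flag = False, n_items = 1
After iteration 2: val = 8, flag = True, n_items = 1
After iteration 3: val = 5, flag = False, n_items = 1
After iteration 4: val = 0, flag = True, n_items = 1
After iteration 5: val = 10, flag = False, n_items = 2
Loop ends.

Final answer: 2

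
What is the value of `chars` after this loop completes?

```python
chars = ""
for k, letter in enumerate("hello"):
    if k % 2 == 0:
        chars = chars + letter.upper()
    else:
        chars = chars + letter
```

Let's trace through this code step by step.

Initialize: chars = ''
Entering loop: for k, letter in enumerate("hello"):
After iteration 1: k = 0, letter = 'h', chars = 'H'
After iteration 2: k = 1, letter = 'e', chars = 'He'
After iteration 3: k = 2, letter = 'l', chars = 'HeL'
After iteration 4: k = 3, letter = 'l', chars = 'HeLl'
After iteration 5: k = 4, letter = 'o', chars = 'HeLlO'
Loop ends.

Final answer: 'HeLlO'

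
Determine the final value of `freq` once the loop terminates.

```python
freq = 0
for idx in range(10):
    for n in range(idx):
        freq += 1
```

Let's trace through this code step by step.

Initialize: freq = 0
Entering loop: for idx in range(10):
After iteration 1: idx = 0, freq = 0
After iteration 2: idx = 1, freq = 1, n = 0
After iteration 3: idx = 2, freq = 3, n = 1
After iteration 4: idx = 3, freq = 6, n = 2
After iteration 5: idx = 4, freq = 10, n = 3
After iteration 6: idx = 5, freq = 15, n = 4
After iteration 7: idx = 6, freq = 21, n = 5
After iteration 8: idx = 7, freq = 28, n = 6
After iteration 9: idx = 8, freq = 36, n = 7
After iteration 10: idx = 9, freq = 45, n = 8
Loop ends.

Final answer: 45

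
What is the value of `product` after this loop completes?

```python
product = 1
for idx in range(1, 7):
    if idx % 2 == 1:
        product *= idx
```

Let's trace through this code step by step.

Initialize: product = 1
Entering loop: for idx in range(1, 7):
After iteration 1: idx = 1, product = 1
After iteration 2: idx = 2, product = 1
After iteration 3: idx = 3, product = 3
After iteration 4: idx = 4, product = 3
After iteration 5: idx = 5, product = 15
After iteration 6: idx = 6, product = 15
Loop ends.

Final answer: 15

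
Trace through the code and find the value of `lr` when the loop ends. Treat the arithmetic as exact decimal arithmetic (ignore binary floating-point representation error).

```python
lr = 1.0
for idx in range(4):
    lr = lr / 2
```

Let's trace through this code step by step.

Initialize: lr = 1.0
Entering loop: for idx in range(4):
After iteration 1: idx = 0, lr = 0.5
After iteration 2: idx = 1, lr = 0.25
After iteration 3: idx = 2, lr = 0.125
After iteration 4: idx = 3, lr = 0.0625
Loop ends.

Final answer: 0.0625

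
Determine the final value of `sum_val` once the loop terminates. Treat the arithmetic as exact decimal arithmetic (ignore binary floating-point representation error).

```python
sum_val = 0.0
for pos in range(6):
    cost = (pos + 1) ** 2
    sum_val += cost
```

Let's trace through this code step by step.

Initialize: sum_val = 0.0
Entering loop: for pos in range(6):
After iteration 1: pos = 0, sum_val = 1.0, cost = 1
After iteration 2: pos = 1, sum_val = 5.0, cost = 4
After iteration 3: pos = 2, sum_val = 14.0, cost = 9
After iteration 4: pos = 3, sum_val = 30.0, cost = 16
After iteration 5: pos = 4, sum_val = 55.0, cost = 25
After iteration 6: pos = 5, sum_val = 91.0, cost = 36
Loop ends.

Final answer: 91.0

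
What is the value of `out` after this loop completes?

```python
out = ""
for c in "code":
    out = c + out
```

Let's trace through this code step by step.

Initialize: out = ''
Entering loop: for c in "code":
After iteration 1: c = 'c', out = 'c'
After iteration 2: c = 'o', out = 'oc'
After iteration 3: c = 'd', out = 'doc'
After iteration 4: c = 'e', out = 'edoc'
Loop ends.

Final answer: 'edoc'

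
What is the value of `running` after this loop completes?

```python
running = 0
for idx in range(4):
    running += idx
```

Let's trace through this code step by step.

Initialize: running = 0
Entering loop: for idx in range(4):
After iteration 1: idx = 0, running = 0
After iteration 2: idx = 1, running = 1
After iteration 3: idx = 2, running = 3
After iteration 4: idx = 3, running = 6
Loop ends.

Final answer: 6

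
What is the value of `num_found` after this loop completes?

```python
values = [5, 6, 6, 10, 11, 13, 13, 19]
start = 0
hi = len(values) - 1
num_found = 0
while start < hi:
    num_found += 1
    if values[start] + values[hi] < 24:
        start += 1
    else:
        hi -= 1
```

Let's trace through this code step by step.

Initialize: values = [5, 6, 6, 10, 11, 13, 13, 19]
Initialize: start = 0
Initialize: hi = 7
Initialize: num_found = 0
Entering loop: while start < hi:
After iteration 1: start = 0, hi = 6, num_found = 1
After iteration 2: start = 1, hi = 6, num_found = 2
After iteration 3: start = 2, hi = 6, num_found = 3
After iteration 4: start = 3, hi = 6, num_found = 4
After iteration 5: start = 4, hi = 6, num_found = 5
After iteration 6: start = 4, hi = 5, num_found = 6
After iteration 7: start = 4, hi = 4, num_found = 7
Loop ends.

Final answer: 7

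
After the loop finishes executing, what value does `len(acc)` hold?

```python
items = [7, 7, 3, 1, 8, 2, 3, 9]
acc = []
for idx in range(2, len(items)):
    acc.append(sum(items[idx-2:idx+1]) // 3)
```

Let's trace through this code step by step.

Initialize: items = [7, 7, 3, 1, 8, 2, 3, 9]
Initialize: acc = []
Entering loop: for idx in range(2, len(items)):
After iteration 1: idx = 2, acc = [5]
After iteration 2: idx = 3, acc = [5, 3]
After iteration 3: idx = 4, acc = [5, 3, 4]
After iteration 4: idx = 5, acc = [5, 3, 4, 3]
After iteration 5: idx = 6, acc = [5, 3, 4, 3, 4]
After iteration 6: idx = 7, acc = [5, 3, 4, 3, 4, 4]
Loop ends.
len(acc) = 6

Final answer: 6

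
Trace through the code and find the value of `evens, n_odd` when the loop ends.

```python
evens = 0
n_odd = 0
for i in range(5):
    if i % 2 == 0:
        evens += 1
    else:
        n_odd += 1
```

Let's trace through this code step by step.

Initialize: evens = 0
Initialize: n_odd = 0
Entering loop: for i in range(5):
After iteration 1: i = 0, evens = 1, n_odd = 0
After iteration 2: i = 1, evens = 1, n_odd = 1
After iteration 3: i = 2, evens = 2, n_odd = 1
After iteration 4: i = 3, evens = 2, n_odd = 2
After iteration 5: i = 4, evens = 3, n_odd = 2
Loop ends.

Final answer: 3, 2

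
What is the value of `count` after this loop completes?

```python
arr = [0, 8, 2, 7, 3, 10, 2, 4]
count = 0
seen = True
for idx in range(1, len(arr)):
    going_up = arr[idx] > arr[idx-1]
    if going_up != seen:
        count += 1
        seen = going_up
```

Let's trace through this code step by step.

Initialize: arr = [0, 8, 2, 7, 3, 10, 2, 4]
Initialize: count = 0
Initialize: seen = True
Entering loop: for idx in range(1, len(arr)):
After iteration 1: idx = 1, count = 0, seen = True, going_up = True
After iteration 2: idx = 2, count = 1, seen = False, going_up = False
After iteration 3: idx = 3, count = 2, seen = True, going_up = True
After iteration 4: idx = 4, count = 3, seen = False, going_up = False
After iteration 5: idx = 5, count = 4, seen = True, going_up = True
After iteration 6: idx = 6, count = 5, seen = False, going_up = False
After iteration 7: idx = 7, count = 6, seen = True, going_up = True
Loop ends.

Final answer: 6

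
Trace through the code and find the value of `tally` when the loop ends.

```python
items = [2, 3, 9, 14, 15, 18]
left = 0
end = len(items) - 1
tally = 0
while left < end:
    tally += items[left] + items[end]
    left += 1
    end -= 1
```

Let's trace through this code step by step.

Initialize: items = [2, 3, 9, 14, 15, 18]
Initialize: left = 0
Initialize: end = 5
Initialize: tally = 0
Entering loop: while left < end:
After iteration 1: left = 1, end = 4, tally = 20
After iteration 2: left = 2, end = 3, tally = 38
After iteration 3: left = 3, end = 2, tally = 61
Loop ends.

Final answer: 61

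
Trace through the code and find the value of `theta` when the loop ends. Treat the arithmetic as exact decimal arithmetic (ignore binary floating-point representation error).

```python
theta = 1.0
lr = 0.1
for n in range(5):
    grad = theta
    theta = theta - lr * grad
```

Let's trace through this code step by step.

Initialize: theta = 1.0
Initialize: lr = 0.1
Entering loop: for n in range(5):
After iteration 1: n = 0, theta = 0.9, grad = 1.0
After iteration 2: n = 1, theta = 0.81, grad = 0.9
After iteration 3: n = 2, theta = 0.729, grad = 0.81
After iteration 4: n = 3, theta = 0.6561, grad = 0.729
After iteration 5: n = 4, theta = 0.59049, grad = 0.6561
Loop ends.

Final answer: 0.59049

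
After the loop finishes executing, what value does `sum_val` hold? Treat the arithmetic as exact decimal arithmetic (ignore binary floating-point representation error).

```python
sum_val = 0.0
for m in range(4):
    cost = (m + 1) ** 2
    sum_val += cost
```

Let's trace through this code step by step.

Initialize: sum_val = 0.0
Entering loop: for m in range(4):
After iteration 1: m = 0, sum_val = 1.0, cost = 1
After iteration 2: m = 1, sum_val = 5.0, cost = 4
After iteration 3: m = 2, sum_val = 14.0, cost = 9
After iteration 4: m = 3, sum_val = 30.0, cost = 16
Loop ends.

Final answer: 30.0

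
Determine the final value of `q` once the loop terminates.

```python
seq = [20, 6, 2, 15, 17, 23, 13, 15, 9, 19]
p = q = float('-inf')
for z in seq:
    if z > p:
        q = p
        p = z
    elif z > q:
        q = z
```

Let's trace through this code step by step.

Initialize: seq = [20, 6, 2, 15, 17, 23, 13, 15, 9, 19]
Initialize: p = -inf
Initialize: q = -inf
Entering loop: for z in seq:
After iteration 1: z = 20, p = 20, q = -inf
After iteration 2: z = 6, p = 20, q = 6
After iteration 3: z = 2, p = 20, q = 6
After iteration 4: z = 15, p = 20, q = 15
After iteration 5: z = 17, p = 20, q = 17
After iteration 6: z = 23, p = 23, q = 20
After iteration 7: z = 13, p = 23, q = 20
After iteration 8: z = 15, p = 23, q = 20
After iteration 9: z = 9, p = 23, q = 20
After iteration 10: z = 19, p = 23, q = 20
Loop ends.

Final answer: 20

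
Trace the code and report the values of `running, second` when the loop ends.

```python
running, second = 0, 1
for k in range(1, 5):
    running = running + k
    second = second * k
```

Let's trace through this code step by step.

Initialize: running = 0
Initialize: second = 1
Entering loop: for k in range(1, 5):
After iteration 1: k = 1, running = 1, second = 1
After iteration 2: k = 2, running = 3, second = 2
After iteration 3: k = 3, running = 6, second = 6
After iteration 4: k = 4, running = 10, second = 24
Loop ends.

Final answer: 10, 24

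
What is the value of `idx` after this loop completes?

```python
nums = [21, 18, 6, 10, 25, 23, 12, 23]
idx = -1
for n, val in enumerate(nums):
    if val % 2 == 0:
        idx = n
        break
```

Let's trace through this code step by step.

Initialize: nums = [21, 18, 6, 10, 25, 23, 12, 23]
Initialize: idx = -1
Entering loop: for n, val in enumerate(nums):
After iteration 1: n = 0, val = 21, idx = -1
After iteration 2: n = 1, val = 18, idx = 1
Loop ends.

Final answer: 1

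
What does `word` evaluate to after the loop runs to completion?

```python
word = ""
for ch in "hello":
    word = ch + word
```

Let's trace through this code step by step.

Initialize: word = ''
Entering loop: for ch in "hello":
After iteration 1: ch = 'h', word = 'h'
After iteration 2: ch = 'e', word = 'eh'
After iteration 3: ch = 'l', word = 'leh'
After iteration 4: ch = 'l', word = 'lleh'
After iteration 5: ch = 'o', word = 'olleh'
Loop ends.

Final answer: 'olleh'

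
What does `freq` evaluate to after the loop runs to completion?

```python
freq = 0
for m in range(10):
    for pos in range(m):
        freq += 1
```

Let's trace through this code step by step.

Initialize: freq = 0
Entering loop: for m in range(10):
After iteration 1: m = 0, freq = 0
After iteration 2: m = 1, freq = 1, pos = 0
After iteration 3: m = 2, freq = 3, pos = 1
After iteration 4: m = 3, freq = 6, pos = 2
After iteration 5: m = 4, freq = 10, pos = 3
After iteration 6: m = 5, freq = 15, pos = 4
After iteration 7: m = 6, freq = 21, pos = 5
After iteration 8: m = 7, freq = 28, pos = 6
After iteration 9: m = 8, freq = 36, pos = 7
After iteration 10: m = 9, freq = 45, pos = 8
Loop ends.

Final answer: 45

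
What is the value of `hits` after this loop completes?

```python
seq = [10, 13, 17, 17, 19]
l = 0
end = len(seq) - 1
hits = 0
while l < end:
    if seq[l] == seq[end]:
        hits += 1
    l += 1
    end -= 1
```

Let's trace through this code step by step.

Initialize: seq = [10, 13, 17, 17, 19]
Initialize: l = 0
Initialize: end = 4
Initialize: hits = 0
Entering loop: while l < end:
After iteration 1: l = 1, end = 3, hits = 0
After iteration 2: l = 2, end = 2, hits = 0
Loop ends.

Final answer: 0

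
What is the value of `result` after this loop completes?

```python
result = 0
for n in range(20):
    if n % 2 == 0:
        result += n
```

Let's trace through this code step by step.

Initialize: result = 0
Entering loop: for n in range(20):
After iteration 1: n = 0, result = 0
After iteration 2: n = 1, result = 0
After iteration 3: n = 2, result = 2
After iteration 4: n = 3, result = 2
After iteration 5: n = 4, result = 6
After iteration 6: n = 5, result = 6
After iteration 7: n = 6, result = 12
After iteration 8: n = 7, result = 12
After iteration 9: n = 8, result = 20
After iteration 10: n = 9, result = 20
After iteration 11: n = 10, result = 30
After iteration 12: n = 11, result = 30
After iteration 13: n = 12, result = 42
After iteration 14: n = 13, result = 42
After iteration 15: n = 14, result = 56
After iteration 16: n = 15, result = 56
After iteration 17: n = 16, result = 72
After iteration 18: n = 17, result = 72
After iteration 19: n = 18, result = 90
After iteration 20: n = 19, result = 90
Loop ends.

Final answer: 90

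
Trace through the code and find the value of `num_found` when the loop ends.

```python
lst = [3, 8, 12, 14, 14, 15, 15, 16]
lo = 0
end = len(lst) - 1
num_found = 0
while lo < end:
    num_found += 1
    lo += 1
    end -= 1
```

Let's trace through this code step by step.

Initialize: lst = [3, 8, 12, 14, 14, 15, 15, 16]
Initialize: lo = 0
Initialize: end = 7
Initialize: num_found = 0
Entering loop: while lo < end:
After iteration 1: lo = 1, end = 6, num_found = 1
After iteration 2: lo = 2, end = 5, num_found = 2
After iteration 3: lo = 3, end = 4, num_found = 3
After iteration 4: lo = 4, end = 3, num_found = 4
Loop ends.

Final answer: 4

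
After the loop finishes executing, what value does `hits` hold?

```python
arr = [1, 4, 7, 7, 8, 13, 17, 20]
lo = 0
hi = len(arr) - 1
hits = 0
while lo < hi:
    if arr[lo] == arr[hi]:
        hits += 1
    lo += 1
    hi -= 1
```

Let's trace through this code step by step.

Initialize: arr = [1, 4, 7, 7, 8, 13, 17, 20]
Initialize: lo = 0
Initialize: hi = 7
Initialize: hits = 0
Entering loop: while lo < hi:
After iteration 1: lo = 1, hi = 6, hits = 0
After iteration 2: lo = 2, hi = 5, hits = 0
After iteration 3: lo = 3, hi = 4, hits = 0
After iteration 4: lo = 4, hi = 3, hits = 0
Loop ends.

Final answer: 0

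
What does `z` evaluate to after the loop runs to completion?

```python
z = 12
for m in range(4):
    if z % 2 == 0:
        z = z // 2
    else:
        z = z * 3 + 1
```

Let's trace through this code step by step.

Initialize: z = 12
Entering loop: for m in range(4):
After iteration 1: m = 0, z = 6
After iteration 2: m = 1, z = 3
After iteration 3: m = 2, z = 10
After iteration 4: m = 3, z = 5
Loop ends.

Final answer: 5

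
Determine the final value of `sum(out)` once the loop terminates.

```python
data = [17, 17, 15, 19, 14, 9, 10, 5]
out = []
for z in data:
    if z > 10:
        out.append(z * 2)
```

Let's trace through this code step by step.

Initialize: data = [17, 17, 15, 19, 14, 9, 10, 5]
Initialize: out = []
Entering loop: for z in data:
After iteration 1: z = 17, out = [34]
After iteration 2: z = 17, out = [34, 34]
After iteration 3: z = 15, out = [34, 34, 30]
After iteration 4: z = 19, out = [34, 34, 30, 38]
After iteration 5: z = 14, out = [34, 34, 30, 38, 28]
After iteration 6: z = 9, out = [34, 34, 30, 38, 28]
After iteration 7: z = 10, out = [34, 34, 30, 38, 28]
After iteration 8: z = 5, out = [34, 34, 30, 38, 28]
Loop ends.
sum(out) = 164

Final answer: 164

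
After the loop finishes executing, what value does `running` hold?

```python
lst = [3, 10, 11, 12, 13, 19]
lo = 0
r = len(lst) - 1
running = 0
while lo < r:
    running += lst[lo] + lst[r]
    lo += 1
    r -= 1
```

Let's trace through this code step by step.

Initialize: lst = [3, 10, 11, 12, 13, 19]
Initialize: lo = 0
Initialize: r = 5
Initialize: running = 0
Entering loop: while lo < r:
After iteration 1: lo = 1, r = 4, running = 22
After iteration 2: lo = 2, r = 3, running = 45
After iteration 3: lo = 3, r = 2, running = 68
Loop ends.

Final answer: 68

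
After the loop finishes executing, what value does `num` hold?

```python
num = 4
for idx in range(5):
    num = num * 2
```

Let's trace through this code step by step.

Initialize: num = 4
Entering loop: for idx in range(5):
After iteration 1: idx = 0, num = 8
After iteration 2: idx = 1, num = 16
After iteration 3: idx = 2, num = 32
After iteration 4: idx = 3, num = 64
After iteration 5: idx = 4, num = 128
Loop ends.

Final answer: 128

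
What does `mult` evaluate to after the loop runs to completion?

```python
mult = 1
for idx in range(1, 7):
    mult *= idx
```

Let's trace through this code step by step.

Initialize: mult = 1
Entering loop: for idx in range(1, 7):
After iteration 1: idx = 1, mult = 1
After iteration 2: idx = 2, mult = 2
After iteration 3: idx = 3, mult = 6
After iteration 4: idx = 4, mult = 24
After iteration 5: idx = 5, mult = 120
After iteration 6: idx = 6, mult = 720
Loop ends.

Final answer: 720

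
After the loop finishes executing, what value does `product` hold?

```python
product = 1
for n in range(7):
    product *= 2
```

Let's trace through this code step by step.

Initialize: product = 1
Entering loop: for n in range(7):
After iteration 1: n = 0, product = 2
After iteration 2: n = 1, product = 4
After iteration 3: n = 2, product = 8
After iteration 4: n = 3, product = 16
After iteration 5: n = 4, product = 32
After iteration 6: n = 5, product = 64
After iteration 7: n = 6, product = 128
Loop ends.

Final answer: 128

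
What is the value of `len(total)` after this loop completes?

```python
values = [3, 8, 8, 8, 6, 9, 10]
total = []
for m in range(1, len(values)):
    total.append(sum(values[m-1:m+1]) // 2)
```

Let's trace through this code step by step.

Initialize: values = [3, 8, 8, 8, 6, 9, 10]
Initialize: total = []
Entering loop: for m in range(1, len(values)):
After iteration 1: m = 1, total = [5]
After iteration 2: m = 2, total = [5, 8]
After iteration 3: m = 3, total = [5, 8, 8]
After iteration 4: m = 4, total = [5, 8, 8, 7]
After iteration 5: m = 5, total = [5, 8, 8, 7, 7]
After iteration 6: m = 6, total = [5, 8, 8, 7, 7, 9]
Loop ends.
len(total) = 6

Final answer: 6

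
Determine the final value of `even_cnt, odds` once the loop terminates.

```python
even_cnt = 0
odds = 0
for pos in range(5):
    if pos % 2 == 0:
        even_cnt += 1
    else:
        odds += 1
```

Let's trace through this code step by step.

Initialize: even_cnt = 0
Initialize: odds = 0
Entering loop: for pos in range(5):
After iteration 1: pos = 0, even_cnt = 1, odds = 0
After iteration 2: pos = 1, even_cnt = 1, odds = 1
After iteration 3: pos = 2, even_cnt = 2, odds = 1
After iteration 4: pos = 3, even_cnt = 2, odds = 2
After iteration 5: pos = 4, even_cnt = 3, odds = 2
Loop ends.

Final answer: 3, 2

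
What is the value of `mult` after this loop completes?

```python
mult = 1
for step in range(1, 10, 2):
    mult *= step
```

Let's trace through this code step by step.

Initialize: mult = 1
Entering loop: for step in range(1, 10, 2):
After iteration 1: step = 1, mult = 1
After iteration 2: step = 3, mult = 3
After iteration 3: step = 5, mult = 15
After iteration 4: step = 7, mult = 105
After iteration 5: step = 9, mult = 945
Loop ends.

Final answer: 945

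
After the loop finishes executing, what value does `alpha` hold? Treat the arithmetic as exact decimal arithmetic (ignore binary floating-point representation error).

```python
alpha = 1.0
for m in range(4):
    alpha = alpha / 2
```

Let's trace through this code step by step.

Initialize: alpha = 1.0
Entering loop: for m in range(4):
After iteration 1: m = 0, alpha = 0.5
After iteration 2: m = 1, alpha = 0.25
After iteration 3: m = 2, alpha = 0.125
After iteration 4: m = 3, alpha = 0.0625
Loop ends.

Final answer: 0.0625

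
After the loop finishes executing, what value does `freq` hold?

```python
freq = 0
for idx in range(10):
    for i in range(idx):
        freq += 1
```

Let's trace through this code step by step.

Initialize: freq = 0
Entering loop: for idx in range(10):
After iteration 1: idx = 0, freq = 0
After iteration 2: idx = 1, freq = 1, i = 0
After iteration 3: idx = 2, freq = 3, i = 1
After iteration 4: idx = 3, freq = 6, i = 2
After iteration 5: idx = 4, freq = 10, i = 3
After iteration 6: idx = 5, freq = 15, i = 4
After iteration 7: idx = 6, freq = 21, i = 5
After iteration 8: idx = 7, freq = 28, i = 6
After iteration 9: idx = 8, freq = 36, i = 7
After iteration 10: idx = 9, freq = 45, i = 8
Loop ends.

Final answer: 45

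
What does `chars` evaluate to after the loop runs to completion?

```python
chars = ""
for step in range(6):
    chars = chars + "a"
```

Let's trace through this code step by step.

Initialize: chars = ''
Entering loop: for step in range(6):
After iteration 1: step = 0, chars = 'a'
After iteration 2: step = 1, chars = 'aa'
After iteration 3: step = 2, chars = 'aaa'
After iteration 4: step = 3, chars = 'aaaa'
After iteration 5: step = 4, chars = 'aaaaa'
After iteration 6: step = 5, chars = 'aaaaaa'
Loop ends.

Final answer: 'aaaaaa'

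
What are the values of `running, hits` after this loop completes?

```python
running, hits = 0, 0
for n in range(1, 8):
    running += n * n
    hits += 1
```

Let's trace through this code step by step.

Initialize: running = 0
Initialize: hits = 0
Entering loop: for n in range(1, 8):
After iteration 1: n = 1, running = 1, hits = 1
After iteration 2: n = 2, running = 5, hits = 2
After iteration 3: n = 3, running = 14, hits = 3
After iteration 4: n = 4, running = 30, hits = 4
After iteration 5: n = 5, running = 55, hits = 5
After iteration 6: n = 6, running = 91, hits = 6
After iteration 7: n = 7, running = 140, hits = 7
Loop ends.

Final answer: 140, 7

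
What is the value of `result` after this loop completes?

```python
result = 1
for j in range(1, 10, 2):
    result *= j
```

Let's trace through this code step by step.

Initialize: result = 1
Entering loop: for j in range(1, 10, 2):
After iteration 1: j = 1, result = 1
After iteration 2: j = 3, result = 3
After iteration 3: j = 5, result = 15
After iteration 4: j = 7, result = 105
After iteration 5: j = 9, result = 945
Loop ends.

Final answer: 945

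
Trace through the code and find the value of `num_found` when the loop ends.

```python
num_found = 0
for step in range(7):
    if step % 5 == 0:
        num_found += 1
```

Let's trace through this code step by step.

Initialize: num_found = 0
Entering loop: for step in range(7):
After iteration 1: step = 0, num_found = 1
After iteration 2: step = 1, num_found = 1
After iteration 3: step = 2, num_found = 1
After iteration 4: step = 3, num_found = 1
After iteration 5: step = 4, num_found = 1
After iteration 6: step = 5, num_found = 2
After iteration 7: step = 6, num_found = 2
Loop ends.

Final answer: 2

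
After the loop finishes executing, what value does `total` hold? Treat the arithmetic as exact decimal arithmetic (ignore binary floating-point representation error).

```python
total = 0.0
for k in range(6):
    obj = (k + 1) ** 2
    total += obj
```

Let's trace through this code step by step.

Initialize: total = 0.0
Entering loop: for k in range(6):
After iteration 1: k = 0, total = 1.0, obj = 1
After iteration 2: k = 1, total = 5.0, obj = 4
After iteration 3: k = 2, total = 14.0, obj = 9
After iteration 4: k = 3, total = 30.0, obj = 16
After iteration 5: k = 4, total = 55.0, obj = 25
After iteration 6: k = 5, total = 91.0, obj = 36
Loop ends.

Final answer: 91.0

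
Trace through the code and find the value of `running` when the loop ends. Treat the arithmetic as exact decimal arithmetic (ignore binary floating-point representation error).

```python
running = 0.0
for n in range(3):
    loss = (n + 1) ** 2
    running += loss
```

Let's trace through this code step by step.

Initialize: running = 0.0
Entering loop: for n in range(3):
After iteration 1: n = 0, running = 1.0, loss = 1
After iteration 2: n = 1, running = 5.0, loss = 4
After iteration 3: n = 2, running = 14.0, loss = 9
Loop ends.

Final answer: 14.0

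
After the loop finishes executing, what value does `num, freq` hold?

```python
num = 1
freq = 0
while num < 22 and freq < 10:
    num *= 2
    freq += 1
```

Let's trace through this code step by step.

Initialize: num = 1
Initialize: freq = 0
Entering loop: while num < 22 and freq < 10:
After iteration 1: num = 2, freq = 1
After iteration 2: num = 4, freq = 2
After iteration 3: num = 8, freq = 3
After iteration 4: num = 16, freq = 4
After iteration 5: num = 32, freq = 5
Loop ends.

Final answer: 32, 5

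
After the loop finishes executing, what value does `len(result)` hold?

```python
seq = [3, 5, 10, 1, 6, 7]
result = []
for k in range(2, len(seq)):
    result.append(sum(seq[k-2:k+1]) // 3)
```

Let's trace through this code step by step.

Initialize: seq = [3, 5, 10, 1, 6, 7]
Initialize: result = []
Entering loop: for k in range(2, len(seq)):
After iteration 1: k = 2, result = [6]
After iteration 2: k = 3, result = [6, 5]
After iteration 3: k = 4, result = [6, 5, 5]
After iteration 4: k = 5, result = [6, 5, 5, 4]
Loop ends.
len(result) = 4

Final answer: 4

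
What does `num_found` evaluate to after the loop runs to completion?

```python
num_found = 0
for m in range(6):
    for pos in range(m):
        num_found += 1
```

Let's trace through this code step by step.

Initialize: num_found = 0
Entering loop: for m in range(6):
After iteration 1: m = 0, num_found = 0
After iteration 2: m = 1, num_found = 1, pos = 0
After iteration 3: m = 2, num_found = 3, pos = 1
After iteration 4: m = 3, num_found = 6, pos = 2
After iteration 5: m = 4, num_found = 10, pos = 3
After iteration 6: m = 5, num_found = 15, pos = 4
Loop ends.

Final answer: 15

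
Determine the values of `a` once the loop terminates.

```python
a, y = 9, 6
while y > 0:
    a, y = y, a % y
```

Let's trace through this code step by step.

Initialize: a = 9
Initialize: y = 6
Entering loop: while y > 0:
After iteration 1: a = 6, y = 3
After iteration 2: a = 3, y = 0
Loop ends.

Final answer: 3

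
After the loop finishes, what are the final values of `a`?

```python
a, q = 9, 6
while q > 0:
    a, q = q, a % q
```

Let's trace through this code step by step.

Initialize: a = 9
Initialize: q = 6
Entering loop: while q > 0:
After iteration 1: a = 6, q = 3
After iteration 2: a = 3, q = 0
Loop ends.

Final answer: 3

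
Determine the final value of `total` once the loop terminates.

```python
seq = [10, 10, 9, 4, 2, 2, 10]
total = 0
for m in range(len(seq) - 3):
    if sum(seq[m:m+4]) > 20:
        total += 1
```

Let's trace through this code step by step.

Initialize: seq = [10, 10, 9, 4, 2, 2, 10]
Initialize: total = 0
Entering loop: for m in range(len(seq) - 3):
After iteration 1: m = 0, total = 1
After iteration 2: m = 1, total = 2
After iteration 3: m = 2, total = 2
After iteration 4: m = 3, total = 2
Loop ends.

Final answer: 2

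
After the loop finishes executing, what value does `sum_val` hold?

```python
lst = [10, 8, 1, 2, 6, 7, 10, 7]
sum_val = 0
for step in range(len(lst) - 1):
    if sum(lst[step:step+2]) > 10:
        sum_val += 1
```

Let's trace through this code step by step.

Initialize: lst = [10, 8, 1, 2, 6, 7, 10, 7]
Initialize: sum_val = 0
Entering loop: for step in range(len(lst) - 1):
After iteration 1: step = 0, sum_val = 1
After iteration 2: step = 1, sum_val = 1
After iteration 3: step = 2, sum_val = 1
After iteration 4: step = 3, sum_val = 1
After iteration 5: step = 4, sum_val = 2
After iteration 6: step = 5, sum_val = 3
After iteration 7: step = 6, sum_val = 4
Loop ends.

Final answer: 4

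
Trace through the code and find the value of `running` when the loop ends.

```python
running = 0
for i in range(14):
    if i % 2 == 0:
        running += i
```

Let's trace through this code step by step.

Initialize: running = 0
Entering loop: for i in range(14):
After iteration 1: i = 0, running = 0
After iteration 2: i = 1, running = 0
After iteration 3: i = 2, running = 2
After iteration 4: i = 3, running = 2
After iteration 5: i = 4, running = 6
After iteration 6: i = 5, running = 6
After iteration 7: i = 6, running = 12
After iteration 8: i = 7, running = 12
After iteration 9: i = 8, running = 20
After iteration 10: i = 9, running = 20
After iteration 11: i = 10, running = 30
After iteration 12: i = 11, running = 30
After iteration 13: i = 12, running = 42
After iteration 14: i = 13, running = 42
Loop ends.

Final answer: 42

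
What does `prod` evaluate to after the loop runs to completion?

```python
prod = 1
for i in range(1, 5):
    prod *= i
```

Let's trace through this code step by step.

Initialize: prod = 1
Entering loop: for i in range(1, 5):
After iteration 1: i = 1, prod = 1
After iteration 2: i = 2, prod = 2
After iteration 3: i = 3, prod = 6
After iteration 4: i = 4, prod = 24
Loop ends.

Final answer: 24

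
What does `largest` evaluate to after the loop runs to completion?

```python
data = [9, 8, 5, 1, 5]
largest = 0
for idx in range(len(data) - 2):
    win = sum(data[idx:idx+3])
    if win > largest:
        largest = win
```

Let's trace through this code step by step.

Initialize: data = [9, 8, 5, 1, 5]
Initialize: largest = 0
Entering loop: for idx in range(len(data) - 2):
After iteration 1: idx = 0, largest = 22, win = 22
After iteration 2: idx = 1, largest = 22, win = 14
After iteration 3: idx = 2, largest = 22, win = 11
Loop ends.

Final answer: 22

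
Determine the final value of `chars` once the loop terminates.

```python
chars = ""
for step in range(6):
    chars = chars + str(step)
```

Let's trace through this code step by step.

Initialize: chars = ''
Entering loop: for step in range(6):
After iteration 1: step = 0, chars = '0'
After iteration 2: step = 1, chars = '01'
After iteration 3: step = 2, chars = '012'
After iteration 4: step = 3, chars = '0123'
After iteration 5: step = 4, chars = '01234'
After iteration 6: step = 5, chars = '012345'
Loop ends.

Final answer: '012345'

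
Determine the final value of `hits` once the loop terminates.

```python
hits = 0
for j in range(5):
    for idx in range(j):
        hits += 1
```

Let's trace through this code step by step.

Initialize: hits = 0
Entering loop: for j in range(5):
After iteration 1: j = 0, hits = 0
After iteration 2: j = 1, hits = 1, idx = 0
After iteration 3: j = 2, hits = 3, idx = 1
After iteration 4: j = 3, hits = 6, idx = 2
After iteration 5: j = 4, hits = 10, idx = 3
Loop ends.

Final answer: 10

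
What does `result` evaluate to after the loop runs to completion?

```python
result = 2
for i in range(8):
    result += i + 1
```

Let's trace through this code step by step.

Initialize: result = 2
Entering loop: for i in range(8):
After iteration 1: i = 0, result = 3
After iteration 2: i = 1, result = 5
After iteration 3: i = 2, result = 8
After iteration 4: i = 3, result = 12
After iteration 5: i = 4, result = 17
After iteration 6: i = 5, result = 23
After iteration 7: i = 6, result = 30
After iteration 8: i = 7, result = 38
Loop ends.

Final answer: 38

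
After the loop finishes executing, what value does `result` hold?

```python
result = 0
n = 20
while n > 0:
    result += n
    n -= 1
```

Let's trace through this code step by step.

Initialize: result = 0
Initialize: n = 20
Entering loop: while n > 0:
After iteration 1: result = 20, n = 19
After iteration 2: result = 39, n = 18
After iteration 3: result = 57, n = 17
After iteration 4: result = 74, n = 16
After iteration 5: result = 90, n = 15
After iteration 6: result = 105, n = 14
After iteration 7: result = 119, n = 13
After iteration 8: result = 132, n = 12
After iteration 9: result = 144, n = 11
After iteration 10: result = 155, n = 10
After iteration 11: result = 165, n = 9
After iteration 12: result = 174, n = 8
After iteration 13: result = 182, n = 7
After iteration 14: result = 189, n = 6
After iteration 15: result = 195, n = 5
After iteration 16: result = 200, n = 4
After iteration 17: result = 204, n = 3
After iteration 18: result = 207, n = 2
After iteration 19: result = 209, n = 1
After iteration 20: result = 210, n = 0
Loop ends.

Final answer: 210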